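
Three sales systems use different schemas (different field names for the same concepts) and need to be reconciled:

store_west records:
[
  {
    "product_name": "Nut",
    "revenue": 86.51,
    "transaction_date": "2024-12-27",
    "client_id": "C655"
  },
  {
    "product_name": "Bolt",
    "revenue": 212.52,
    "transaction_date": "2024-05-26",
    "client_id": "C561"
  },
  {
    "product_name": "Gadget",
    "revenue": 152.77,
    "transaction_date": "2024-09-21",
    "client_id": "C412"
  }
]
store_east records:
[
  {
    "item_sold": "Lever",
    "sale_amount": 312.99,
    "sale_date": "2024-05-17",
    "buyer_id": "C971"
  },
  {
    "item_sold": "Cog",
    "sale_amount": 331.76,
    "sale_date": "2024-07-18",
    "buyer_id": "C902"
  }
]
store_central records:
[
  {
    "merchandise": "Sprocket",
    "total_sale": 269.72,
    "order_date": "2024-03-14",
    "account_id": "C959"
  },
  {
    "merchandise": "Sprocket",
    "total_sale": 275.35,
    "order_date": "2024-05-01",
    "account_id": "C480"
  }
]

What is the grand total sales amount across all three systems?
1641.62

Schema reconciliation - all amount fields map to sale amount:

store_west (revenue): 451.8
store_east (sale_amount): 644.75
store_central (total_sale): 545.07

Grand total: 1641.62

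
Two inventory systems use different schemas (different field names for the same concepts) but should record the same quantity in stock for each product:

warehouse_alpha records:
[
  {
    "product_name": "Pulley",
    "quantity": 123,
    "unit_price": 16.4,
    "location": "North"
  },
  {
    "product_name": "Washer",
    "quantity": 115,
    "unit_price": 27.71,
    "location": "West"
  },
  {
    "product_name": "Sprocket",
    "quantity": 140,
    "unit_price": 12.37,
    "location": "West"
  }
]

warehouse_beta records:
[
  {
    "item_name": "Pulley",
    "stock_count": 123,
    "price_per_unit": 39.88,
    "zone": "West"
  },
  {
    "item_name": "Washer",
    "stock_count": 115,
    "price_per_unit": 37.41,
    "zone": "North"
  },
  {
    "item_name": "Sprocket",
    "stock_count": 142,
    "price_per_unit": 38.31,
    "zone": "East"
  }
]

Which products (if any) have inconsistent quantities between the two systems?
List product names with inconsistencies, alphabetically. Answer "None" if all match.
Sprocket

Schema mappings:
- "product_name" (warehouse_alpha) = "item_name" (warehouse_beta) = product name
- "quantity" (warehouse_alpha) = "stock_count" (warehouse_beta) = quantity

Comparison:
  Pulley: 123 vs 123 - MATCH
  Washer: 115 vs 115 - MATCH
  Sprocket: 140 vs 142 - MISMATCH

Products with inconsistencies: Sprocket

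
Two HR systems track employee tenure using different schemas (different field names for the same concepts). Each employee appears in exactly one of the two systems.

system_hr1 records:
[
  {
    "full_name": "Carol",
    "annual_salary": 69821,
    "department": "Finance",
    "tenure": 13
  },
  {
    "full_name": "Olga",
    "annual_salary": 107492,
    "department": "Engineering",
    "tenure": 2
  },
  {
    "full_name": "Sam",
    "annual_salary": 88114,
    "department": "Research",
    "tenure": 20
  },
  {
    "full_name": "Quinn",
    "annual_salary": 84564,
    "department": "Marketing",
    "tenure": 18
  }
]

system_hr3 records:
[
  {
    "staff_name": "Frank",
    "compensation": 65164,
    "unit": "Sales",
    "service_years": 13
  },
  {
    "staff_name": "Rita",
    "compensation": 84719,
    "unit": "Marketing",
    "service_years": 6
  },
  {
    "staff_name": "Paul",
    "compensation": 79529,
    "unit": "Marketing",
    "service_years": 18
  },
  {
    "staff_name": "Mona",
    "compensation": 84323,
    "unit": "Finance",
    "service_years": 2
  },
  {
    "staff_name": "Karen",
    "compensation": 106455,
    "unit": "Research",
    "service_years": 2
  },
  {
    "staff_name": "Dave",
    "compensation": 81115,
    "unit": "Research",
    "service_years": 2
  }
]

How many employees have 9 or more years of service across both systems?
5

Reconcile schemas: "tenure" (system_hr1) = "service_years" (system_hr3) = years of service

From system_hr1: 3 employees with >= 9 years
From system_hr3: 2 employees with >= 9 years

Total: 3 + 2 = 5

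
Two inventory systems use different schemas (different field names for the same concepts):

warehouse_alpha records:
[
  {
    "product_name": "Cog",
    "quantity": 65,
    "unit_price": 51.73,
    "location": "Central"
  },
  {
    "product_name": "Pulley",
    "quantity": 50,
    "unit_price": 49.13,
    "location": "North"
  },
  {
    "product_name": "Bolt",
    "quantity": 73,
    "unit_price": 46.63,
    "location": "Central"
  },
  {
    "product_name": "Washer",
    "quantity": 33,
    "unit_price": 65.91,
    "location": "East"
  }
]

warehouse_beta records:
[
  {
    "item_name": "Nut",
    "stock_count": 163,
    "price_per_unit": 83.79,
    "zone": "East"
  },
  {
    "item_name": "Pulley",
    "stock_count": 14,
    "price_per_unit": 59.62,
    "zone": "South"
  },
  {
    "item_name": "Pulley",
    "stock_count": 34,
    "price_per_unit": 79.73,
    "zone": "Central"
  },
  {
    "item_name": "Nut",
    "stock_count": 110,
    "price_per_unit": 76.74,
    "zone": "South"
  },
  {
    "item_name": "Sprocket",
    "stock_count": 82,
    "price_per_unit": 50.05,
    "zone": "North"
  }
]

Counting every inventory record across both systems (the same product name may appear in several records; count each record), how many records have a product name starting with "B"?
1

Schema mapping: "product_name" (warehouse_alpha) = "item_name" (warehouse_beta) = product name

Records with product name starting with "B" in warehouse_alpha: 1
Records with product name starting with "B" in warehouse_beta: 0

Total: 1 + 0 = 1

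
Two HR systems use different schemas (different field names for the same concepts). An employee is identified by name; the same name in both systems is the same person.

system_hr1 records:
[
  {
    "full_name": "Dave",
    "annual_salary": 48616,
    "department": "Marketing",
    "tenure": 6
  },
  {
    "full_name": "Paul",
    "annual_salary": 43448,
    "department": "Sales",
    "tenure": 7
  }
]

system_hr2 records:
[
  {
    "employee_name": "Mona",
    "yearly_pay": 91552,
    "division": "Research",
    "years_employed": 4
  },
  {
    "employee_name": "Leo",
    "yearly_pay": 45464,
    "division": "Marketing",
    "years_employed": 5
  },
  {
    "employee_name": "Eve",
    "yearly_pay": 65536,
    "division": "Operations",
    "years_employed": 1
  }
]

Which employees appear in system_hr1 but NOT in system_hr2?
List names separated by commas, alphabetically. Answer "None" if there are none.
Dave, Paul

Schema mapping: "full_name" (system_hr1) = "employee_name" (system_hr2) = employee name

Names in system_hr1: ['Dave', 'Paul']
Names in system_hr2: ['Eve', 'Leo', 'Mona']

In system_hr1 but not system_hr2: ['Dave', 'Paul']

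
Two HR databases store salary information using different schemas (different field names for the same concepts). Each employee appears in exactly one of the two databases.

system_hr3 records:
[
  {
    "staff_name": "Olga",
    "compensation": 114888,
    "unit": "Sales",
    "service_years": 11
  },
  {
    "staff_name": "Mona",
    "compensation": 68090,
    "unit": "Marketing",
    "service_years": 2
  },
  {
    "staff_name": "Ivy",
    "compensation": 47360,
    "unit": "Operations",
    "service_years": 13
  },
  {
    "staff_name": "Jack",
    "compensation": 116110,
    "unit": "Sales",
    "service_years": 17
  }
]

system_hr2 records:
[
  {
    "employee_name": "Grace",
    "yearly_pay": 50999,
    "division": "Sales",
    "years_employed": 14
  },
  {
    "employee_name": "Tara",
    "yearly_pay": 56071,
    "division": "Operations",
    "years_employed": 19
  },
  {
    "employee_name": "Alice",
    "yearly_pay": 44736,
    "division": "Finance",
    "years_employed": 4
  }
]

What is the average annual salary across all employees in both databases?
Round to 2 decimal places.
71179.14

Schema mapping: "compensation" (system_hr3) = "yearly_pay" (system_hr2) = annual salary

All salaries: [114888, 68090, 47360, 116110, 50999, 56071, 44736]
Sum: 498254
Count: 7
Average: 498254 / 7 = 71179.14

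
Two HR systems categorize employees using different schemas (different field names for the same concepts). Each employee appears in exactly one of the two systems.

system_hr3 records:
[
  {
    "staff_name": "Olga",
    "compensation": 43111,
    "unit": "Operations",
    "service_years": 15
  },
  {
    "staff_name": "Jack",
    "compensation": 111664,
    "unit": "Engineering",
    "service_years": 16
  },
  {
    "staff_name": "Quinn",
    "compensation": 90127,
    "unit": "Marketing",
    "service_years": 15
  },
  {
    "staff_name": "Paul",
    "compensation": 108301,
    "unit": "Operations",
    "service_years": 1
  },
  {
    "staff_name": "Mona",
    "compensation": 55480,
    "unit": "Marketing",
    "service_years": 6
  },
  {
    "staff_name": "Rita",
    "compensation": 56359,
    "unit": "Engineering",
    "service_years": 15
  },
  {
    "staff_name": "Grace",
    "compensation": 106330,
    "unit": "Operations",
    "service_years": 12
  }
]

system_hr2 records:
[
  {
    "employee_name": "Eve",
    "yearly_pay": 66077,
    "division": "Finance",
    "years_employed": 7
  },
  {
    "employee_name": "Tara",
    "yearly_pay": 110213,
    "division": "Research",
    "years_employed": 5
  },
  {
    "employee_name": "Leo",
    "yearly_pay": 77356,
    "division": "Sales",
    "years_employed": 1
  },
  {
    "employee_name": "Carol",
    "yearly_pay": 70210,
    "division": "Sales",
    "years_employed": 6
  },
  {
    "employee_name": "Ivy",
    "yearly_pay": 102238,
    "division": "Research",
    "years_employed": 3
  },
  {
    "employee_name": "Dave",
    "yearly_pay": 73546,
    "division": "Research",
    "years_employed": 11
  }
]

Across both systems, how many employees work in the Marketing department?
2

Schema mapping: "unit" (system_hr3) = "division" (system_hr2) = department

Marketing employees in system_hr3: 2
Marketing employees in system_hr2: 0

Total in Marketing: 2 + 0 = 2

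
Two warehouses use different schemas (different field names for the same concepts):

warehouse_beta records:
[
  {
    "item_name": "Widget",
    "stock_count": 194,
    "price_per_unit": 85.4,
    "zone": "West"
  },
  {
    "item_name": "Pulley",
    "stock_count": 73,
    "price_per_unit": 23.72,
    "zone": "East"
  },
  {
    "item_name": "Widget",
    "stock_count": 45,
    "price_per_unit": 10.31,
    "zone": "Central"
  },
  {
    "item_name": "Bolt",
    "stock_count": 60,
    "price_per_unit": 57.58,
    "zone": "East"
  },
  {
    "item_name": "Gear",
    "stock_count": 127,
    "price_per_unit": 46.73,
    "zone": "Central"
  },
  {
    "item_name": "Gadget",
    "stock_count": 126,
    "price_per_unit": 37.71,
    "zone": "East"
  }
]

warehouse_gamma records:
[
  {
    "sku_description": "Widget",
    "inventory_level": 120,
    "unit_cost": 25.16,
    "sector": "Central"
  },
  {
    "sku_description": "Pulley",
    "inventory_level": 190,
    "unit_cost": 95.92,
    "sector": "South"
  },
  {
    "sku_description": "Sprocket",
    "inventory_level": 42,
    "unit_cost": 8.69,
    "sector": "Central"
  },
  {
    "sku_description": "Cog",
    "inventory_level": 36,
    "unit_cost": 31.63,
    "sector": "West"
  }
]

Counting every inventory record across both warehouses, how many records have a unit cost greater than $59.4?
2

Schema mapping: "price_per_unit" (warehouse_beta) = "unit_cost" (warehouse_gamma) = unit cost

Records > $59.4 in warehouse_beta: 1
Records > $59.4 in warehouse_gamma: 1

Total count: 1 + 1 = 2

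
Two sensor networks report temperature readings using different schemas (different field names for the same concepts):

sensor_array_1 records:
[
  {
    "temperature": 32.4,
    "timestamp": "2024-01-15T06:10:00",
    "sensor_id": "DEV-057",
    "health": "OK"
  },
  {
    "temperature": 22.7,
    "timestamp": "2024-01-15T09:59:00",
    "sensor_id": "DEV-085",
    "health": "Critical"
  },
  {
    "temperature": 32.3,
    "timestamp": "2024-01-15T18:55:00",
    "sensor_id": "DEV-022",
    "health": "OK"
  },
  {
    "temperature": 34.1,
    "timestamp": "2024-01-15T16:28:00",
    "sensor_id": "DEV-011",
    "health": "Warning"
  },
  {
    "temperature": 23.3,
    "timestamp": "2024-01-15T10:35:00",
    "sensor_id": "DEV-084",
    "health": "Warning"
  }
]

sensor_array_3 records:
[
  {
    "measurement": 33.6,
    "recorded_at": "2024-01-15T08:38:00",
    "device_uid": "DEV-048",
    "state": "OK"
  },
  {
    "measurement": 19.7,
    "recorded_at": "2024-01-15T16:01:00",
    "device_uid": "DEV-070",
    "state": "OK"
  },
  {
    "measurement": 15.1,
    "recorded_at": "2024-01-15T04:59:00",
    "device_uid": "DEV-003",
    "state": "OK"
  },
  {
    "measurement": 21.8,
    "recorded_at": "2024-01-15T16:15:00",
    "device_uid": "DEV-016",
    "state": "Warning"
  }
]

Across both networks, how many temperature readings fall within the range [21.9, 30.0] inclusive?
2

Schema mapping: "temperature" (sensor_array_1) = "measurement" (sensor_array_3) = temperature

Readings in [21.9, 30.0] from sensor_array_1: 2
Readings in [21.9, 30.0] from sensor_array_3: 0

Total count: 2 + 0 = 2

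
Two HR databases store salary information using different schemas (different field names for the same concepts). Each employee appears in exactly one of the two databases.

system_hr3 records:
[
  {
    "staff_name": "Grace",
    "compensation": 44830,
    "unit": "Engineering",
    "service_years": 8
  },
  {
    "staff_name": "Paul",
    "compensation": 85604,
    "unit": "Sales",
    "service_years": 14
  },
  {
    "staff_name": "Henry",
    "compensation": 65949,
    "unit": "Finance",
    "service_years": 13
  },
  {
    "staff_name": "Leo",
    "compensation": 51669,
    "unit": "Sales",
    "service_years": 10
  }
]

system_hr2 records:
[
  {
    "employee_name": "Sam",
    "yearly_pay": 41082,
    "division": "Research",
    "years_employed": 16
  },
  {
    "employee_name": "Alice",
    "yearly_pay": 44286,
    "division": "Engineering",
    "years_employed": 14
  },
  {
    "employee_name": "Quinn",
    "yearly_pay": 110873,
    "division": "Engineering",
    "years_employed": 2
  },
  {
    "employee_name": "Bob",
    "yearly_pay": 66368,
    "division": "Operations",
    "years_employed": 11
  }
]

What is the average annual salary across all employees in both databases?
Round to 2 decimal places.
63832.63

Schema mapping: "compensation" (system_hr3) = "yearly_pay" (system_hr2) = annual salary

All salaries: [44830, 85604, 65949, 51669, 41082, 44286, 110873, 66368]
Sum: 510661
Count: 8
Average: 510661 / 8 = 63832.63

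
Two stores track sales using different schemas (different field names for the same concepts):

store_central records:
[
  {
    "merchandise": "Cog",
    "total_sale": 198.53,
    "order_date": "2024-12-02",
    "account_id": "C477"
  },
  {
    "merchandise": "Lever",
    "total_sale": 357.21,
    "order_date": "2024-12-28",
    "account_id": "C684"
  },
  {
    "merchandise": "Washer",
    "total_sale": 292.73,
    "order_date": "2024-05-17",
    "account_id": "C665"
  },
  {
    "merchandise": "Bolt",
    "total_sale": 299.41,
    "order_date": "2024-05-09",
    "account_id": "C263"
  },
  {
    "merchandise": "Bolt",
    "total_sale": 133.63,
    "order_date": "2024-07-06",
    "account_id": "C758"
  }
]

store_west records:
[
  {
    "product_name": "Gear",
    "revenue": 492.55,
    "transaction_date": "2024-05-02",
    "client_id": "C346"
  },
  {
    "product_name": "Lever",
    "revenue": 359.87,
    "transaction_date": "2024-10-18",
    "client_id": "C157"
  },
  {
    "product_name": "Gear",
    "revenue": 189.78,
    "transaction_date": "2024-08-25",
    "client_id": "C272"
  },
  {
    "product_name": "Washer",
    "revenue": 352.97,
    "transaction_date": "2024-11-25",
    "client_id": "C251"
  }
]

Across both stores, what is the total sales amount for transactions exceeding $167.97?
2543.05

Schema mapping: "total_sale" (store_central) = "revenue" (store_west) = sale amount

Sum of sales > $167.97 in store_central: 1147.88
Sum of sales > $167.97 in store_west: 1395.17

Total: 1147.88 + 1395.17 = 2543.05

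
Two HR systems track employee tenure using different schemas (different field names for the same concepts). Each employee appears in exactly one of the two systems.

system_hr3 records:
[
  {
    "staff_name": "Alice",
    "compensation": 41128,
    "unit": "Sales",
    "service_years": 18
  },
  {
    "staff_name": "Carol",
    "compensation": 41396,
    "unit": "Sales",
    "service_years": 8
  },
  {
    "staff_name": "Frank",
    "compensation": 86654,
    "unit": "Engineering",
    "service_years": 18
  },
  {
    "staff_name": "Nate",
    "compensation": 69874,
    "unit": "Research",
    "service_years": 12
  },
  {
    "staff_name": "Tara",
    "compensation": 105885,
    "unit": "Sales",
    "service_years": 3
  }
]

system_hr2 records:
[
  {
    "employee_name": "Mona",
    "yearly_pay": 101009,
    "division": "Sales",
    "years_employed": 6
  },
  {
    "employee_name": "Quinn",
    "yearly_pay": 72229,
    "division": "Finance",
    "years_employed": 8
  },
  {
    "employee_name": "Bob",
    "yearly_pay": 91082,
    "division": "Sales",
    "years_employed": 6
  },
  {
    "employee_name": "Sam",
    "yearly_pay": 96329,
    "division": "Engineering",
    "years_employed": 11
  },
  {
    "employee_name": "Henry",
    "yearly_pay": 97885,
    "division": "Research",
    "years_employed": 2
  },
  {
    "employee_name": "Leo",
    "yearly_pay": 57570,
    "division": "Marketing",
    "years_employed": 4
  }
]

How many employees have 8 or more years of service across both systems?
6

Reconcile schemas: "service_years" (system_hr3) = "years_employed" (system_hr2) = years of service

From system_hr3: 4 employees with >= 8 years
From system_hr2: 2 employees with >= 8 years

Total: 4 + 2 = 6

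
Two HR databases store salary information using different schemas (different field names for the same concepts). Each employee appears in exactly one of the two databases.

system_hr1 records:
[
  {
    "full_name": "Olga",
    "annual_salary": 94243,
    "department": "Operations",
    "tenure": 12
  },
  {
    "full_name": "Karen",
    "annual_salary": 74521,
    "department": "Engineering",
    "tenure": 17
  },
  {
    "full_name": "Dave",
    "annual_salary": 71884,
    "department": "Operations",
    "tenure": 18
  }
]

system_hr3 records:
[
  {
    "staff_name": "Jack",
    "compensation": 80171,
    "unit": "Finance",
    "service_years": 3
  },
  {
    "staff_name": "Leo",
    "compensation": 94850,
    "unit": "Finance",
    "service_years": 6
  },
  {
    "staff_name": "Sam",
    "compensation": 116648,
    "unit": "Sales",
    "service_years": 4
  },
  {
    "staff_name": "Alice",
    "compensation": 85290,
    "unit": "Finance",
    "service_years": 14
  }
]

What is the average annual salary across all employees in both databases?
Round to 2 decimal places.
88229.57

Schema mapping: "annual_salary" (system_hr1) = "compensation" (system_hr3) = annual salary

All salaries: [94243, 74521, 71884, 80171, 94850, 116648, 85290]
Sum: 617607
Count: 7
Average: 617607 / 7 = 88229.57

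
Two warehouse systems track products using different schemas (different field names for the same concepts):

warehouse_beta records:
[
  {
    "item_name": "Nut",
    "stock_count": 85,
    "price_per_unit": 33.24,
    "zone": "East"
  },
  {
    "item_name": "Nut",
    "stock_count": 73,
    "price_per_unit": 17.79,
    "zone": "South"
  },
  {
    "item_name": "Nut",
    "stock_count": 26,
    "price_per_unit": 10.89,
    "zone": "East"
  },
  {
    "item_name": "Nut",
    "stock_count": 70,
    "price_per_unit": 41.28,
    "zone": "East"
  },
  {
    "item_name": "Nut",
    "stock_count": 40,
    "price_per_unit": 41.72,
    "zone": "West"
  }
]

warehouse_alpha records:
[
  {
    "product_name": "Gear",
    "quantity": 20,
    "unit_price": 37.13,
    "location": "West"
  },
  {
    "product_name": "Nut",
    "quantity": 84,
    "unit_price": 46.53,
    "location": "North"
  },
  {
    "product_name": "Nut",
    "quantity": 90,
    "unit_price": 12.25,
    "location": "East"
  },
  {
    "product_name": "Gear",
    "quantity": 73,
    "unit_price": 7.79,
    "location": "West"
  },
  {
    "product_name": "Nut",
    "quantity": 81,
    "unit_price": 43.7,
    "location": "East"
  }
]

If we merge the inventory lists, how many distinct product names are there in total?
2

Schema mapping: "item_name" (warehouse_beta) = "product_name" (warehouse_alpha) = product name

Products in warehouse_beta: ['Nut']
Products in warehouse_alpha: ['Gear', 'Nut']

Union (unique products): ['Gear', 'Nut']
Count: 2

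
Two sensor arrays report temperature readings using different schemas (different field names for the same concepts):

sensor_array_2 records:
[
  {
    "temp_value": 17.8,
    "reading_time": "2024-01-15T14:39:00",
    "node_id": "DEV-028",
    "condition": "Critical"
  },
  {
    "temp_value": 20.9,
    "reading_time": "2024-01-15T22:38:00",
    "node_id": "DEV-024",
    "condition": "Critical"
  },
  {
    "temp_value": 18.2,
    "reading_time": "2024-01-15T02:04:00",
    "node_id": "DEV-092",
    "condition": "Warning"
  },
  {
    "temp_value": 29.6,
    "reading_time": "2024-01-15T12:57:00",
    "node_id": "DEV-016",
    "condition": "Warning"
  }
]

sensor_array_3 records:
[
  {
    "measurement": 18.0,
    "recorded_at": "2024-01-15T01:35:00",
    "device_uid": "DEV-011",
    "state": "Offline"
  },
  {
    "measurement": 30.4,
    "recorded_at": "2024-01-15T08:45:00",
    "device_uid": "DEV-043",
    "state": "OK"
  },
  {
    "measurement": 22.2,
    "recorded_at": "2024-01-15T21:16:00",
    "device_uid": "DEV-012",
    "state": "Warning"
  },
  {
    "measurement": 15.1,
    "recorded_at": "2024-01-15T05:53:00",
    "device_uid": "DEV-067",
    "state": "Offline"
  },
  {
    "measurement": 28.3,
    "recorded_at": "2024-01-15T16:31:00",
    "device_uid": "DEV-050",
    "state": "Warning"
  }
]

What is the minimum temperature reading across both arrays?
15.1

Schema mapping: "temp_value" (sensor_array_2) = "measurement" (sensor_array_3) = temperature reading

Minimum in sensor_array_2: 17.8
Minimum in sensor_array_3: 15.1

Overall minimum: min(17.8, 15.1) = 15.1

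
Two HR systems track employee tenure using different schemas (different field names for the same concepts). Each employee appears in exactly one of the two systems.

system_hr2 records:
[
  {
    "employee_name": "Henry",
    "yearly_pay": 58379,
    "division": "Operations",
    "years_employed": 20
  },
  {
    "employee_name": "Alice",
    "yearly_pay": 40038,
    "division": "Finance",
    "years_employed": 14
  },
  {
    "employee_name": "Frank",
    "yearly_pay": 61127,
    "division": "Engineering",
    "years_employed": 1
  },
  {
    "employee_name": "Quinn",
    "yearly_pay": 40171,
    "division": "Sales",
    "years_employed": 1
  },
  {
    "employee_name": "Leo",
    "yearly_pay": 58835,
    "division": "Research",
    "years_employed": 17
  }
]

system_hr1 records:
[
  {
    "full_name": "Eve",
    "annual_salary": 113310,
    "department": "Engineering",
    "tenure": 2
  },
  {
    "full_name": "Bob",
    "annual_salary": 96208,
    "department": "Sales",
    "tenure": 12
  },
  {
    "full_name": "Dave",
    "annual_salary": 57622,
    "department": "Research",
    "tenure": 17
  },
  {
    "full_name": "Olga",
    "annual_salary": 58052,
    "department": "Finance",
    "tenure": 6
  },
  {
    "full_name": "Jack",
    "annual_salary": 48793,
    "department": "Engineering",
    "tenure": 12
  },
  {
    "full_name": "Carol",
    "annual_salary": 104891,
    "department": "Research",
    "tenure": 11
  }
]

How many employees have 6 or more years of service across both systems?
8

Reconcile schemas: "years_employed" (system_hr2) = "tenure" (system_hr1) = years of service

From system_hr2: 3 employees with >= 6 years
From system_hr1: 5 employees with >= 6 years

Total: 3 + 5 = 8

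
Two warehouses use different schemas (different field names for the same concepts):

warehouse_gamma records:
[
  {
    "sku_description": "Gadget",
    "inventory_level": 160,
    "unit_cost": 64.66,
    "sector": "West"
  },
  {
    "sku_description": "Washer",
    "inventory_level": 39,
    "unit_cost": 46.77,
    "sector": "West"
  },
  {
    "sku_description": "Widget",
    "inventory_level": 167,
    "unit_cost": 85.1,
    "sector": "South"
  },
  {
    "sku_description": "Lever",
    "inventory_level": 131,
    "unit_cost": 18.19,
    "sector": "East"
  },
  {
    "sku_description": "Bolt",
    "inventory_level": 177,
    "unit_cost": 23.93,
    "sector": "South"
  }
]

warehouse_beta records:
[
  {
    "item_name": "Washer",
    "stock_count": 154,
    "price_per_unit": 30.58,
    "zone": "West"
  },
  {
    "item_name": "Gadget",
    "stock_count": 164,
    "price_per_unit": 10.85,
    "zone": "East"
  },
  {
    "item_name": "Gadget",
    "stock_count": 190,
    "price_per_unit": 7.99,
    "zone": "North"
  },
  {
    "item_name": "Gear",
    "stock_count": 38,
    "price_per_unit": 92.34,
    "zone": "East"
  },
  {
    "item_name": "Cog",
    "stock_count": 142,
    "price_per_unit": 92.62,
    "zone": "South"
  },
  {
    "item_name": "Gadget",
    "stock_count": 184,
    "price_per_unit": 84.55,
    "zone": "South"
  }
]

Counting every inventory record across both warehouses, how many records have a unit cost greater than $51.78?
5

Schema mapping: "unit_cost" (warehouse_gamma) = "price_per_unit" (warehouse_beta) = unit cost

Records > $51.78 in warehouse_gamma: 2
Records > $51.78 in warehouse_beta: 3

Total count: 2 + 3 = 5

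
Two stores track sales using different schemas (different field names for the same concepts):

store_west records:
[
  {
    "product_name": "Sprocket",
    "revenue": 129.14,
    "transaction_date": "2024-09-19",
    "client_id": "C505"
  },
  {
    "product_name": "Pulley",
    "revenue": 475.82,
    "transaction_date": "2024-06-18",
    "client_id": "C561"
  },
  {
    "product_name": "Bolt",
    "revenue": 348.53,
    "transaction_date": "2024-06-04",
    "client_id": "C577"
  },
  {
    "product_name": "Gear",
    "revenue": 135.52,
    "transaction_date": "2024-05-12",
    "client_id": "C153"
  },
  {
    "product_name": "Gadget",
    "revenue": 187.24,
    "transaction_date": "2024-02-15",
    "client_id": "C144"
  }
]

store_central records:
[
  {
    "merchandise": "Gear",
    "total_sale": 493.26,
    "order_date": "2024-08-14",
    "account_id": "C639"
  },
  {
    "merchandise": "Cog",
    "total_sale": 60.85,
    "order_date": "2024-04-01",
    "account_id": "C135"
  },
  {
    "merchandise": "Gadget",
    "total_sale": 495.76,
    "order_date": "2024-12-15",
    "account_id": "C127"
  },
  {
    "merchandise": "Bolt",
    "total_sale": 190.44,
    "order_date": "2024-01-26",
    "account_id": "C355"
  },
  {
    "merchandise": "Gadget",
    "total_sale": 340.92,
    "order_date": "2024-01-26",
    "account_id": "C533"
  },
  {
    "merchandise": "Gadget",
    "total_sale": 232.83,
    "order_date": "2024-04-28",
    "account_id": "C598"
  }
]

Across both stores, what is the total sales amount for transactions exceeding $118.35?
3029.46

Schema mapping: "revenue" (store_west) = "total_sale" (store_central) = sale amount

Sum of sales > $118.35 in store_west: 1276.25
Sum of sales > $118.35 in store_central: 1753.21

Total: 1276.25 + 1753.21 = 3029.46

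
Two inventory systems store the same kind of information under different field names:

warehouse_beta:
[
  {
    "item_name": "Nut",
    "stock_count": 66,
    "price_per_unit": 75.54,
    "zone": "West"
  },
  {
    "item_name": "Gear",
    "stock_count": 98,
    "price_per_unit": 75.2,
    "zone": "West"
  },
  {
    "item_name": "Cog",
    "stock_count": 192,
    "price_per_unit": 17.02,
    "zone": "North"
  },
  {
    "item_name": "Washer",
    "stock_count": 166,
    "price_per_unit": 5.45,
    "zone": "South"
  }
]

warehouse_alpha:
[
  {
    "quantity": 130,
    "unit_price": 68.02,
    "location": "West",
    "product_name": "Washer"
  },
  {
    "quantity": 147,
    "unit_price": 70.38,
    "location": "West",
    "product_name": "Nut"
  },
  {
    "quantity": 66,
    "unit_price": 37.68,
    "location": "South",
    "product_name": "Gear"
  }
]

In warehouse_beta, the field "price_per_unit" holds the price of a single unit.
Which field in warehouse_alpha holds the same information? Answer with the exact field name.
unit_price

In warehouse_beta, "price_per_unit" holds the price of a single unit.
The fields in warehouse_alpha are: "quantity", "unit_price", "location", "product_name".
"unit_price" is the match: the name refers to the same concept and its values are decimal currency amounts (e.g. 68.02, 70.38).
The other fields ("quantity", "location", "product_name") hold different kinds of data.

So "price_per_unit" in warehouse_beta corresponds to "unit_price" in warehouse_alpha.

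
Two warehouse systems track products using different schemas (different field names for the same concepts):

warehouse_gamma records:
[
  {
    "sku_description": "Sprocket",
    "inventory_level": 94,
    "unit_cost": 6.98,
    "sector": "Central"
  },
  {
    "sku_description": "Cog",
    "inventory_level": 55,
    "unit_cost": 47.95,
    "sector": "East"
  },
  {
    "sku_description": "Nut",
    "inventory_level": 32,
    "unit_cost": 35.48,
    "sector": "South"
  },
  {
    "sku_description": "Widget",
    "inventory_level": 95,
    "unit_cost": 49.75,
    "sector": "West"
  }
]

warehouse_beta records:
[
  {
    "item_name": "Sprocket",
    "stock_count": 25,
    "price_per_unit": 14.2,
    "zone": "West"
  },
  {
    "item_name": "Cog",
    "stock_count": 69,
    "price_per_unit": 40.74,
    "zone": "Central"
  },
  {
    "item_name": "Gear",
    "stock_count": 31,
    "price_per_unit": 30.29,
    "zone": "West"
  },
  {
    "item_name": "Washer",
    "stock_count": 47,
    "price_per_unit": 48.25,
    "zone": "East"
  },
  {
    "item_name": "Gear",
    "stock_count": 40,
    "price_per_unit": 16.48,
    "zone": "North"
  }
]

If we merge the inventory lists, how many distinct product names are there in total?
6

Schema mapping: "sku_description" (warehouse_gamma) = "item_name" (warehouse_beta) = product name

Products in warehouse_gamma: ['Cog', 'Nut', 'Sprocket', 'Widget']
Products in warehouse_beta: ['Cog', 'Gear', 'Sprocket', 'Washer']

Union (unique products): ['Cog', 'Gear', 'Nut', 'Sprocket', 'Washer', 'Widget']
Count: 6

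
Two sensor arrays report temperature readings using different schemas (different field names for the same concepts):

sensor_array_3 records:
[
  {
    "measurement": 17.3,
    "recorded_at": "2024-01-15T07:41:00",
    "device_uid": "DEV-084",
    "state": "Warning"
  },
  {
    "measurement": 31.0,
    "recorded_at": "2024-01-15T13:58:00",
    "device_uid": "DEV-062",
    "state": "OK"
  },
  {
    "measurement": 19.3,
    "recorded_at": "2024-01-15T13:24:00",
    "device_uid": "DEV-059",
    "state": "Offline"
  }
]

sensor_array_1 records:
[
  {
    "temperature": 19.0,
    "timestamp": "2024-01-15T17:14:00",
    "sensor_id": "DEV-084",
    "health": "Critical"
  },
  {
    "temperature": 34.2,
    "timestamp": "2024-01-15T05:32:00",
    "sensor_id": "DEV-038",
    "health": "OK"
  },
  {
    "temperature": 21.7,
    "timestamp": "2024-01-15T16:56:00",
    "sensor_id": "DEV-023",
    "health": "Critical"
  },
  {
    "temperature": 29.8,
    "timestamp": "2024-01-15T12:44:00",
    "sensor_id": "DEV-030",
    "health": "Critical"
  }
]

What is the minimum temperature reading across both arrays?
17.3

Schema mapping: "measurement" (sensor_array_3) = "temperature" (sensor_array_1) = temperature reading

Minimum in sensor_array_3: 17.3
Minimum in sensor_array_1: 19.0

Overall minimum: min(17.3, 19.0) = 17.3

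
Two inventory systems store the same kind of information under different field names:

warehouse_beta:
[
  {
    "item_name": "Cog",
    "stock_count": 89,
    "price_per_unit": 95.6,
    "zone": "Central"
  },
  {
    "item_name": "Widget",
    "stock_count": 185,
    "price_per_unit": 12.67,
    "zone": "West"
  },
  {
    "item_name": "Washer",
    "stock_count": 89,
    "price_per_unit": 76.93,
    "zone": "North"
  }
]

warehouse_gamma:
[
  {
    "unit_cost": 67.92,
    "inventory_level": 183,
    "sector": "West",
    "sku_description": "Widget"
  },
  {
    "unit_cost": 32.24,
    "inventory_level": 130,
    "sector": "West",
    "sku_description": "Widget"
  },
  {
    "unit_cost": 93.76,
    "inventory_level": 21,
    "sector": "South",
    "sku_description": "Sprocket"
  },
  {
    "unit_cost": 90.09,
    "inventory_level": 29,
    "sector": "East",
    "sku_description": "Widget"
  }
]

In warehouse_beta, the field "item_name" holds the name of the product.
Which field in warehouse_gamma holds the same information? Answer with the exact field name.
sku_description

In warehouse_beta, "item_name" holds the name of the product.
The fields in warehouse_gamma are: "unit_cost", "inventory_level", "sector", "sku_description".
"sku_description" is the match: the name refers to the same concept and its values are product-name strings (e.g. 'Sprocket', 'Widget').
The other fields ("unit_cost", "inventory_level", "sector") hold different kinds of data.

So "item_name" in warehouse_beta corresponds to "sku_description" in warehouse_gamma.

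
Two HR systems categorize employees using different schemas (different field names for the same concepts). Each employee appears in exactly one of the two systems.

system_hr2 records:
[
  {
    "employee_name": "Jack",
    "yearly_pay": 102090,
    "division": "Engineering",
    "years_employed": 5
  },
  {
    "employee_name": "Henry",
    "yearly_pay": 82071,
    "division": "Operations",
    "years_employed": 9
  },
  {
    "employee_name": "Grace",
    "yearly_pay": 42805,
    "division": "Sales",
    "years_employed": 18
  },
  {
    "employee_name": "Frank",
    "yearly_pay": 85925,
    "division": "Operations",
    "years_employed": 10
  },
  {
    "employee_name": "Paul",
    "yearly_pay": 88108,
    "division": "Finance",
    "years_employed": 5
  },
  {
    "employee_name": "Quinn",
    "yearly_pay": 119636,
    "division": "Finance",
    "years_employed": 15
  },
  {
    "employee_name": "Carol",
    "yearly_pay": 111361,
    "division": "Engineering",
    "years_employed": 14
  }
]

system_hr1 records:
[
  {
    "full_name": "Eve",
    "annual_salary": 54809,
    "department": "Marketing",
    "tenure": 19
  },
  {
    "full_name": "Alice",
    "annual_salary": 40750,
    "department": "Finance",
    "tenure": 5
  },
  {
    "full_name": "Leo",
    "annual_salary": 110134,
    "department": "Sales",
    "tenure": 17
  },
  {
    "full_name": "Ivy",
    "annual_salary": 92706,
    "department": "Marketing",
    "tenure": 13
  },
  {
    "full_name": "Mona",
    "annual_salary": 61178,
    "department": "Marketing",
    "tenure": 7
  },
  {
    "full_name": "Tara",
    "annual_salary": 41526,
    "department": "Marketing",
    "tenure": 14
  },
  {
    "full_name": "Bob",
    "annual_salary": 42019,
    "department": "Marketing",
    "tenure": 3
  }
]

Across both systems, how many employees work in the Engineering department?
2

Schema mapping: "division" (system_hr2) = "department" (system_hr1) = department

Engineering employees in system_hr2: 2
Engineering employees in system_hr1: 0

Total in Engineering: 2 + 0 = 2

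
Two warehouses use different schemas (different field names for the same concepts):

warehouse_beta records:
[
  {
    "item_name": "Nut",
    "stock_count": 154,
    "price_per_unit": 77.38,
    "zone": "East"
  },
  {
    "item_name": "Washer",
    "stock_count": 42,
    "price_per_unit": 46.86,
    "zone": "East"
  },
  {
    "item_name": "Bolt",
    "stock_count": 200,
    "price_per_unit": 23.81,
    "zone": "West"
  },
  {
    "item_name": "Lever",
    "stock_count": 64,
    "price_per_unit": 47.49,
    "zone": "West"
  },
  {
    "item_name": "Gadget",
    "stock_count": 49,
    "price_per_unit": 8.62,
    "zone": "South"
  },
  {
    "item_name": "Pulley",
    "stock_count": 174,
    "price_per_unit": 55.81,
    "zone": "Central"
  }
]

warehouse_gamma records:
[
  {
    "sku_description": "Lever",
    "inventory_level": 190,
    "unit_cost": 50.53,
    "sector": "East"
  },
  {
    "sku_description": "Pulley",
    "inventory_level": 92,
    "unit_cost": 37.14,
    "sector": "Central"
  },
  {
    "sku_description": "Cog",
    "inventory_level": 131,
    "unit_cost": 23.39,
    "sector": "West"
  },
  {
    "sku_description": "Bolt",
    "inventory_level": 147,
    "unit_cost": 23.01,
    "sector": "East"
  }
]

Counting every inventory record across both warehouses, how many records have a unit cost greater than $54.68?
2

Schema mapping: "price_per_unit" (warehouse_beta) = "unit_cost" (warehouse_gamma) = unit cost

Records > $54.68 in warehouse_beta: 2
Records > $54.68 in warehouse_gamma: 0

Total count: 2 + 0 = 2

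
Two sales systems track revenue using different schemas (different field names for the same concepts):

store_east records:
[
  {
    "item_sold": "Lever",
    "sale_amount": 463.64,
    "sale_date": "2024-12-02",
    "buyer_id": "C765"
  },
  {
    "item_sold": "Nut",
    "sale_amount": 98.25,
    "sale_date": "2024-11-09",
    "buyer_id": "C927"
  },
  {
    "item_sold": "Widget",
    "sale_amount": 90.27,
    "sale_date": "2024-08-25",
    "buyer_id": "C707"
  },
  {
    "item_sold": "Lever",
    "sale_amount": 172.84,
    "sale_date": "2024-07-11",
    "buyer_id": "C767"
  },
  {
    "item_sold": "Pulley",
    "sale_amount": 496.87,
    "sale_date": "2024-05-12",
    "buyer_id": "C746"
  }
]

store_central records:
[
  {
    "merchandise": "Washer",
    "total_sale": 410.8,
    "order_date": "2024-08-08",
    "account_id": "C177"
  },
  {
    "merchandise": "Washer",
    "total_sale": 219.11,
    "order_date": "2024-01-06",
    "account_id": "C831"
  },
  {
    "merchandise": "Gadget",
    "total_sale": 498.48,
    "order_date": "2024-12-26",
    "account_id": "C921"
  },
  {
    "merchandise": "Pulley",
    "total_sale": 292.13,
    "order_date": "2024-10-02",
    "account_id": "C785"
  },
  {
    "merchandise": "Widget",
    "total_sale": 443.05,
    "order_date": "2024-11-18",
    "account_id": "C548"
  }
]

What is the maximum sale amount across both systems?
498.48

Reconcile: "sale_amount" (store_east) = "total_sale" (store_central) = sale amount

Maximum in store_east: 496.87
Maximum in store_central: 498.48

Overall maximum: max(496.87, 498.48) = 498.48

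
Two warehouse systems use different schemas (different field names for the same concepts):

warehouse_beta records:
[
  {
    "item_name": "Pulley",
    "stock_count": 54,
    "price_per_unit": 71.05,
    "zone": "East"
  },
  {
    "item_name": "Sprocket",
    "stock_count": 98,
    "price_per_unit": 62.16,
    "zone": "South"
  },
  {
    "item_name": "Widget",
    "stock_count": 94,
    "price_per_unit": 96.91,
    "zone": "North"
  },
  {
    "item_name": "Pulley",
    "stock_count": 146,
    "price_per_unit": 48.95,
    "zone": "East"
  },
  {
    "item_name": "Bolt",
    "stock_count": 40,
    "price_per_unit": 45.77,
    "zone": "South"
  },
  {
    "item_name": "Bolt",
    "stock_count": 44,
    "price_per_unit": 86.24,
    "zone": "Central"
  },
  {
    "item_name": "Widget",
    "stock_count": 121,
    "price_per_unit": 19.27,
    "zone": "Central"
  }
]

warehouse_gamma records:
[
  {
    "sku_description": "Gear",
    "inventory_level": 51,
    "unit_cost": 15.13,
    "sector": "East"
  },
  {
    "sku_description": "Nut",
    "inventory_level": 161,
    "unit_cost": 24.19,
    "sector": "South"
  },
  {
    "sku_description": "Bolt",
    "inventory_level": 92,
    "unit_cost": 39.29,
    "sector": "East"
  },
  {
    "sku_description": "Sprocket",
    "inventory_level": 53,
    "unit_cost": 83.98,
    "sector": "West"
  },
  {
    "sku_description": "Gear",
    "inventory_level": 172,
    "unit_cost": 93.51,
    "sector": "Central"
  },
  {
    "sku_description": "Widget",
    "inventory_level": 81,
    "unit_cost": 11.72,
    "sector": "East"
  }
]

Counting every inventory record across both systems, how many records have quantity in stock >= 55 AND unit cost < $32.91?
3

Schema mappings:
- "stock_count" (warehouse_beta) = "inventory_level" (warehouse_gamma) = quantity
- "price_per_unit" (warehouse_beta) = "unit_cost" (warehouse_gamma) = unit cost

Records meeting both conditions in warehouse_beta: 1
Records meeting both conditions in warehouse_gamma: 2

Total: 1 + 2 = 3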